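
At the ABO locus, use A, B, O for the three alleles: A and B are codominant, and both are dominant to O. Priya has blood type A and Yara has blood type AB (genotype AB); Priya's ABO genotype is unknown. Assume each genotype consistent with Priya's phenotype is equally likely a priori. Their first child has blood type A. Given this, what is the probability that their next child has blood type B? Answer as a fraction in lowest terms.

Possible genotypes: Priya ∈ {AA, AO}; Yara ∈ {AB}.
Weight each parental genotype pair by prior × P(type-A child):
  AA × AB: posterior weight 1/2; P(next child type B) = 0.
  AO × AB: posterior weight 1/2; P(next child type B) = 1/4.
Weighted sum = 1/8.

1/8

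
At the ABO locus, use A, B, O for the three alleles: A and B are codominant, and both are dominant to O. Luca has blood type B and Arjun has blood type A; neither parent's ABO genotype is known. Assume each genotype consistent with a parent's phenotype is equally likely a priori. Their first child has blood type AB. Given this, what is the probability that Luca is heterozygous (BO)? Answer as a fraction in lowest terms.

Possible genotypes: Luca ∈ {BB, BO}; Arjun ∈ {AA, AO}.
Weight each parental genotype pair by prior × P(type-AB child):
  BB × AA: posterior weight 4/9.
  BB × AO: posterior weight 2/9.
  BO × AA: posterior weight 2/9.
  BO × AO: posterior weight 1/9.
Sum the posterior weight over pairs where Luca is BO: 1/3.

1/3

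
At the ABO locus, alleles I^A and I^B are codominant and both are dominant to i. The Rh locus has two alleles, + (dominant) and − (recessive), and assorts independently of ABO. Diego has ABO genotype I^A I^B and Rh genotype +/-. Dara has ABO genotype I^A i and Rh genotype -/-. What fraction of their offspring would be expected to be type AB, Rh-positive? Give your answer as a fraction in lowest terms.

ABO cross I^A I^B × I^A i → offspring phenotypes: 1/2 A, 1/4 B, 1/4 AB.
Rh cross +/- × -/- → 1/2 Rh+, 1/2 Rh-.
Independent loci: P(type AB, Rh-positive) = 1/4 × 1/2 = 1/8.

1/8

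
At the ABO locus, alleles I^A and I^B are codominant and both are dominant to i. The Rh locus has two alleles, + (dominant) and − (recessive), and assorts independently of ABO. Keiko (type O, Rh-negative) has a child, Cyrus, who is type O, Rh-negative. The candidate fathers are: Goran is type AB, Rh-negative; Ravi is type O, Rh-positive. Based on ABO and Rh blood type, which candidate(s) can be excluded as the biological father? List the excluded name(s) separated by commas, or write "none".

Goran

A candidate is excluded only if no genotype consistent with his phenotype could produce a type O, Rh-negative child with a type O, Rh-negative mother.
Goran (type AB, Rh-): no genotype consistent with that phenotype can produce a type-O Rh- child with a type-O mother.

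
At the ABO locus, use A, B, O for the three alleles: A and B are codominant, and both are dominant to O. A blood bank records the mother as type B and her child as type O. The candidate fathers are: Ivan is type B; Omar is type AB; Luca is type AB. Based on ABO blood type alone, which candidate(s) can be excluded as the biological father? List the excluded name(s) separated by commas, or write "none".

A candidate is excluded only if no genotype consistent with his phenotype could produce a type O child with a type B mother.
Omar (type AB): no genotype consistent with that phenotype can produce a type-O child with a type-B mother.
Luca (type AB): no genotype consistent with that phenotype can produce a type-O child with a type-B mother.

Omar, Luca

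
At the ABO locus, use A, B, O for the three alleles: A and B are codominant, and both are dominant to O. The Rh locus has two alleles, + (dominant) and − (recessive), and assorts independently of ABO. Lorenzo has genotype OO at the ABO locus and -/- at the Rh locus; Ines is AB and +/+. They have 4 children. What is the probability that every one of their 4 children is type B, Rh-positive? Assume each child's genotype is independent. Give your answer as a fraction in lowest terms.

ABO cross OO × AB → 1/2 A, 1/2 B.
Rh cross -/- × +/+ → 1 Rh+; so P(type B, Rh-positive) = 1/2 × 1 = 1/2 per child.
All 4 independent: (1/2)^4 = 1/16.

1/16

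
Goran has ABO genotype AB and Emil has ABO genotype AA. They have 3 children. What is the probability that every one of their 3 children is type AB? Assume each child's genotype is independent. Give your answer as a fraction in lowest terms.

1/8

ABO cross AB × AA → 1/2 A, 1/2 AB.
So P(type AB) = 1/2 per child.
All 3 independent: (1/2)^3 = 1/8.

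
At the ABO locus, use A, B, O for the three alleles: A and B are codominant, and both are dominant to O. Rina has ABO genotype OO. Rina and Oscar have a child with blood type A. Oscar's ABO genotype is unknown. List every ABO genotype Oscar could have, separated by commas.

AA, AB, AO

For each candidate genotype of Oscar, check whether crossing it with OO can produce every observed child phenotype.
  AA → possible child types {A} ✓
  AB → possible child types {A, B} ✓
  AO → possible child types {O, A} ✓
  BB → possible child types {B} ✗
  BO → possible child types {O, B} ✗
  OO → possible child types {O} ✗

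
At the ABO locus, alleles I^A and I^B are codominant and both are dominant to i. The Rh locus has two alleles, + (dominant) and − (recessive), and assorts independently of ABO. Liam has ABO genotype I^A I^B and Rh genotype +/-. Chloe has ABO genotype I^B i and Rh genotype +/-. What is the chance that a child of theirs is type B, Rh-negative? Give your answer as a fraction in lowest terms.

ABO cross I^A I^B × I^B i → offspring phenotypes: 1/4 A, 1/2 B, 1/4 AB.
Rh cross +/- × +/- → 3/4 Rh+, 1/4 Rh-.
Independent loci: P(type B, Rh-negative) = 1/2 × 1/4 = 1/8.

1/8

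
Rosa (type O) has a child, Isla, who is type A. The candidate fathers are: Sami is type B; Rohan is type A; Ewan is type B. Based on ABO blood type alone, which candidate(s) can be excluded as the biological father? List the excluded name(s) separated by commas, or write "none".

Sami, Ewan

A candidate is excluded only if no genotype consistent with his phenotype could produce a type A child with a type O mother.
Sami (type B): no genotype consistent with that phenotype can produce a type-A child with a type-O mother.
Ewan (type B): no genotype consistent with that phenotype can produce a type-A child with a type-O mother.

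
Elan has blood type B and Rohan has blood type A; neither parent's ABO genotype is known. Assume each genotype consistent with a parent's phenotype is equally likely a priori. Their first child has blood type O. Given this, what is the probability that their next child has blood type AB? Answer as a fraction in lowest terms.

Possible genotypes: Elan ∈ {I^B I^B, I^B i}; Rohan ∈ {I^A I^A, I^A i}.
Weight each parental genotype pair by prior × P(type-O child):
  I^B i × I^A i: posterior weight 1; P(next child type AB) = 1/4.
Weighted sum = 1/4.

1/4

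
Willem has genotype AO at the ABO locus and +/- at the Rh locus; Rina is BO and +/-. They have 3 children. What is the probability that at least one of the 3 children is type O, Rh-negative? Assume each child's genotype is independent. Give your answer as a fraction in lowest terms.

721/4096

ABO cross AO × BO → 1/4 O, 1/4 A, 1/4 B, 1/4 AB.
Rh cross +/- × +/- → 3/4 Rh+, 1/4 Rh-; so P(type O, Rh-negative) = 1/4 × 1/4 = 1/16 per child.
P(none) = (15/16)^3 = 3375/4096; P(at least one) = 1 − 3375/4096 = 721/4096.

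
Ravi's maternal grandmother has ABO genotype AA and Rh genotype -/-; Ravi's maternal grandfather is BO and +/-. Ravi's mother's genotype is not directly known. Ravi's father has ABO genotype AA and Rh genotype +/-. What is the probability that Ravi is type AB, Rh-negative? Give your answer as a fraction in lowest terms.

Ravi's mother's ABO genotype from AA × BO: 1/2 AB, 1/2 AO.
Crossing each possibility with the father AA and summing P(type AB): 1/2·1/2 + 1/2·0 = 1/4.
Similarly for Rh via the mother's Rh distribution: P(Rh-) = 3/8.
Independent loci: 1/4 × 3/8 = 3/32.

3/32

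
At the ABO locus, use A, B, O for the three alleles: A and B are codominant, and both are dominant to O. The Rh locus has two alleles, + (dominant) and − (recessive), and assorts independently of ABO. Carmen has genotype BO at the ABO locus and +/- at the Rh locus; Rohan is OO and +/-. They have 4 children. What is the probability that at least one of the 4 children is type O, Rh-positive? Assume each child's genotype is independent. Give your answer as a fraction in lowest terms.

3471/4096

ABO cross BO × OO → 1/2 O, 1/2 B.
Rh cross +/- × +/- → 3/4 Rh+, 1/4 Rh-; so P(type O, Rh-positive) = 1/2 × 3/4 = 3/8 per child.
P(none) = (5/8)^4 = 625/4096; P(at least one) = 1 − 625/4096 = 3471/4096.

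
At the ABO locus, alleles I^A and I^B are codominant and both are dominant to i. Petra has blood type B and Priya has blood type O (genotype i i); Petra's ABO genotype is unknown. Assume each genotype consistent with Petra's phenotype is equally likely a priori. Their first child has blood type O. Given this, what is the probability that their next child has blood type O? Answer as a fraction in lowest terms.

1/2

Possible genotypes: Petra ∈ {I^B I^B, I^B i}; Priya ∈ {i i}.
Weight each parental genotype pair by prior × P(type-O child):
  I^B i × i i: posterior weight 1; P(next child type O) = 1/2.
Weighted sum = 1/2.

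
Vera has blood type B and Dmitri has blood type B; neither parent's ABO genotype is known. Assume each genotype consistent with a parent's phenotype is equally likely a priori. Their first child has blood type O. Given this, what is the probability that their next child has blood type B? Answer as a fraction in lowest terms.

3/4

Possible genotypes: Vera ∈ {BB, BO}; Dmitri ∈ {BB, BO}.
Weight each parental genotype pair by prior × P(type-O child):
  BO × BO: posterior weight 1; P(next child type B) = 3/4.
Weighted sum = 3/4.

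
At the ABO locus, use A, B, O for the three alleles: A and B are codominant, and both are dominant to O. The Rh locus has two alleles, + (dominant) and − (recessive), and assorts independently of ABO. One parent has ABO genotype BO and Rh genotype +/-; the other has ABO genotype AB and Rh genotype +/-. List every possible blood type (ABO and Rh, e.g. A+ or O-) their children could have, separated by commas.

A+, A-, B+, B-, AB+, AB-

Gametes from BO × AB give offspring ABO genotypes AB, AO, BB, BO, i.e. phenotypes A, B, AB.
Rh cross +/- × +/- → phenotypes Rh+, Rh-.
Combining independently: A+, A-, B+, B-, AB+, AB-.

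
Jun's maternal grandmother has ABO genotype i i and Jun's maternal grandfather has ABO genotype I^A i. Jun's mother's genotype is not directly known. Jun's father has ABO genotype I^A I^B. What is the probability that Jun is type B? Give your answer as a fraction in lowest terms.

3/8

Jun's mother's ABO genotype from i i × I^A i: 1/2 I^A i, 1/2 i i.
Crossing each possibility with the father I^A I^B and summing P(type B): 1/2·1/4 + 1/2·1/2 = 3/8.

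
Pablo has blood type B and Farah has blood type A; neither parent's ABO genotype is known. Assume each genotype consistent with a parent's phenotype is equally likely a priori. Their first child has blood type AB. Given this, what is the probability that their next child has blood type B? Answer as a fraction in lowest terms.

5/36

Possible genotypes: Pablo ∈ {I^B I^B, I^B i}; Farah ∈ {I^A I^A, I^A i}.
Weight each parental genotype pair by prior × P(type-AB child):
  I^B I^B × I^A I^A: posterior weight 4/9; P(next child type B) = 0.
  I^B I^B × I^A i: posterior weight 2/9; P(next child type B) = 1/2.
  I^B i × I^A I^A: posterior weight 2/9; P(next child type B) = 0.
  I^B i × I^A i: posterior weight 1/9; P(next child type B) = 1/4.
Weighted sum = 5/36.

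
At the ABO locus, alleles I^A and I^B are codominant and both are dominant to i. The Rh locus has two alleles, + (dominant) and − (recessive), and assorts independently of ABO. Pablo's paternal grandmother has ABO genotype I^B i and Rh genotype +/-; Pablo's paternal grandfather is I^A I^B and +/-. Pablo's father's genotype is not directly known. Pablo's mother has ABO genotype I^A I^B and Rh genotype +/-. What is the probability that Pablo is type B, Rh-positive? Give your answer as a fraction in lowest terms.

Pablo's father's ABO genotype from I^B i × I^A I^B: 1/4 I^A I^B, 1/4 I^A i, 1/4 I^B I^B, 1/4 I^B i.
Crossing each possibility with the mother I^A I^B and summing P(type B): 1/4·1/4 + 1/4·1/4 + 1/4·1/2 + 1/4·1/2 = 3/8.
Similarly for Rh via the father's Rh distribution: P(Rh+) = 3/4.
Independent loci: 3/8 × 3/4 = 9/32.

9/32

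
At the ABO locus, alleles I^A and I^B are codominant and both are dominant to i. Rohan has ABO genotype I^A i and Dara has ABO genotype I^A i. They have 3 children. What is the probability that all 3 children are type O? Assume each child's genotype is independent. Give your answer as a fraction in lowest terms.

1/64

ABO cross I^A i × I^A i → 1/4 O, 3/4 A.
So P(type O) = 1/4 per child.
All 3 independent: (1/4)^3 = 1/64.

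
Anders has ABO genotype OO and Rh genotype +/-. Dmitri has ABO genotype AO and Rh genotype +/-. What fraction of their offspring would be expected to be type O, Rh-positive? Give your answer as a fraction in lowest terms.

ABO cross OO × AO → offspring phenotypes: 1/2 O, 1/2 A.
Rh cross +/- × +/- → 3/4 Rh+, 1/4 Rh-.
Independent loci: P(type O, Rh-positive) = 1/2 × 3/4 = 3/8.

3/8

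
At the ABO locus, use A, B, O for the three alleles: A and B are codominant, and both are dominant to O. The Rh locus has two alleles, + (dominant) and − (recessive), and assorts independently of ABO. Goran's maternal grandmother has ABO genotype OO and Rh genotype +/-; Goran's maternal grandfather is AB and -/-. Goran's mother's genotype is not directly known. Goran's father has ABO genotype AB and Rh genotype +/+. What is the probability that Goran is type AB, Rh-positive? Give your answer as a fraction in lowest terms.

1/4

Goran's mother's ABO genotype from OO × AB: 1/2 AO, 1/2 BO.
Crossing each possibility with the father AB and summing P(type AB): 1/2·1/4 + 1/2·1/4 = 1/4.
Similarly for Rh via the mother's Rh distribution: P(Rh+) = 1.
Independent loci: 1/4 × 1 = 1/4.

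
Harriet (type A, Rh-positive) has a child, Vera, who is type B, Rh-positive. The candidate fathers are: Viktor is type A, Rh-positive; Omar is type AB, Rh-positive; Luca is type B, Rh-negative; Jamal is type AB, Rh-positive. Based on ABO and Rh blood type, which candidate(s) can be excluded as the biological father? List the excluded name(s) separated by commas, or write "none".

A candidate is excluded only if no genotype consistent with his phenotype could produce a type B, Rh-positive child with a type A, Rh-positive mother.
Viktor (type A, Rh+): no genotype consistent with that phenotype can produce a type-B Rh+ child with a type-A mother.

Viktor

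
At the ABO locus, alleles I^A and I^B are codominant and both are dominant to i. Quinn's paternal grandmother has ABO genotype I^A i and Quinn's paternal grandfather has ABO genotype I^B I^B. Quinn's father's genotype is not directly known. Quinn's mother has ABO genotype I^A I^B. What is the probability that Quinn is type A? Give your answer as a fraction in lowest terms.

1/4

Quinn's father's ABO genotype from I^A i × I^B I^B: 1/2 I^A I^B, 1/2 I^B i.
Crossing each possibility with the mother I^A I^B and summing P(type A): 1/2·1/4 + 1/2·1/4 = 1/4.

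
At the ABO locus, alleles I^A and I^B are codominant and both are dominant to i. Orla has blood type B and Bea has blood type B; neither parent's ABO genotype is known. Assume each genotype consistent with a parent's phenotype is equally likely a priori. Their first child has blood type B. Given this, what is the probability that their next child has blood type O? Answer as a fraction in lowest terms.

1/20

Possible genotypes: Orla ∈ {I^B I^B, I^B i}; Bea ∈ {I^B I^B, I^B i}.
Weight each parental genotype pair by prior × P(type-B child):
  I^B I^B × I^B I^B: posterior weight 4/15; P(next child type O) = 0.
  I^B I^B × I^B i: posterior weight 4/15; P(next child type O) = 0.
  I^B i × I^B I^B: posterior weight 4/15; P(next child type O) = 0.
  I^B i × I^B i: posterior weight 1/5; P(next child type O) = 1/4.
Weighted sum = 1/20.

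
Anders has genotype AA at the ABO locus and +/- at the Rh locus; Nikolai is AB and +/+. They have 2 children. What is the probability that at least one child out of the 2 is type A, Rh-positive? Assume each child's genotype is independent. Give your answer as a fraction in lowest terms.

3/4

ABO cross AA × AB → 1/2 A, 1/2 AB.
Rh cross +/- × +/+ → 1 Rh+; so P(type A, Rh-positive) = 1/2 × 1 = 1/2 per child.
P(none) = (1/2)^2 = 1/4; P(at least one) = 1 − 1/4 = 3/4.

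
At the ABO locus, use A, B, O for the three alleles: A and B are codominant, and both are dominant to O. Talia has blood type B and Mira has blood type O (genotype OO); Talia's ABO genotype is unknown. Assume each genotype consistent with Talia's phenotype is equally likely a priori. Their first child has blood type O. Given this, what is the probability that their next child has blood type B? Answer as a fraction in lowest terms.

1/2

Possible genotypes: Talia ∈ {BB, BO}; Mira ∈ {OO}.
Weight each parental genotype pair by prior × P(type-O child):
  BO × OO: posterior weight 1; P(next child type B) = 1/2.
Weighted sum = 1/2.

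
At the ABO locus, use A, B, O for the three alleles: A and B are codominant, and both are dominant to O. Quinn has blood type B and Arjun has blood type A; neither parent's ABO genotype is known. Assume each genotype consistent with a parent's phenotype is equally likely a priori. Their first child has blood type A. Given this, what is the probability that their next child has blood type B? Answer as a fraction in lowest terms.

1/12

Possible genotypes: Quinn ∈ {BB, BO}; Arjun ∈ {AA, AO}.
Weight each parental genotype pair by prior × P(type-A child):
  BO × AA: posterior weight 2/3; P(next child type B) = 0.
  BO × AO: posterior weight 1/3; P(next child type B) = 1/4.
Weighted sum = 1/12.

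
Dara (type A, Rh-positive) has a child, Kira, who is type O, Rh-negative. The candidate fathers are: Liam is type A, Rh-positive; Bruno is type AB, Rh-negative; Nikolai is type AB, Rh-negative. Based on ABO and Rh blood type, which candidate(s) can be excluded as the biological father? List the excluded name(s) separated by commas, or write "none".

Bruno, Nikolai

A candidate is excluded only if no genotype consistent with his phenotype could produce a type O, Rh-negative child with a type A, Rh-positive mother.
Bruno (type AB, Rh-): no genotype consistent with that phenotype can produce a type-O Rh- child with a type-A mother.
Nikolai (type AB, Rh-): no genotype consistent with that phenotype can produce a type-O Rh- child with a type-A mother.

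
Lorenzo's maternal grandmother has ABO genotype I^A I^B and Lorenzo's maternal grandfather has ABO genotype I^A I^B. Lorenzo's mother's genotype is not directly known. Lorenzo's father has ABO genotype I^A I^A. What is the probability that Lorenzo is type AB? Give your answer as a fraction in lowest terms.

1/2

Lorenzo's mother's ABO genotype from I^A I^B × I^A I^B: 1/4 I^A I^A, 1/2 I^A I^B, 1/4 I^B I^B.
Crossing each possibility with the father I^A I^A and summing P(type AB): 1/4·0 + 1/2·1/2 + 1/4·1 = 1/2.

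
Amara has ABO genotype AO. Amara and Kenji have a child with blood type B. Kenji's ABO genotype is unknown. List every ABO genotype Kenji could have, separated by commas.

For each candidate genotype of Kenji, check whether crossing it with AO can produce every observed child phenotype.
  AA → possible child types {A} ✗
  AB → possible child types {A, B, AB} ✓
  AO → possible child types {O, A} ✗
  BB → possible child types {B, AB} ✓
  BO → possible child types {O, A, B, AB} ✓
  OO → possible child types {O, A} ✗

AB, BB, BO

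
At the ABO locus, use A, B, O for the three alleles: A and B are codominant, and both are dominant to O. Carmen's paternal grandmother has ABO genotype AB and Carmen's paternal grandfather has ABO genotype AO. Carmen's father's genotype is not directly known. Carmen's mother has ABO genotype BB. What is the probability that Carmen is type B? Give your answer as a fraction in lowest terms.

1/2

Carmen's father's ABO genotype from AB × AO: 1/4 AA, 1/4 AB, 1/4 AO, 1/4 BO.
Crossing each possibility with the mother BB and summing P(type B): 1/4·0 + 1/4·1/2 + 1/4·1/2 + 1/4·1 = 1/2.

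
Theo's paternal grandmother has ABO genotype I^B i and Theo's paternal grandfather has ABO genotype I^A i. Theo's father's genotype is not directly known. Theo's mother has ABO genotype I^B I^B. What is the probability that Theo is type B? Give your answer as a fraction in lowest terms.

3/4

Theo's father's ABO genotype from I^B i × I^A i: 1/4 I^A I^B, 1/4 I^A i, 1/4 I^B i, 1/4 i i.
Crossing each possibility with the mother I^B I^B and summing P(type B): 1/4·1/2 + 1/4·1/2 + 1/4·1 + 1/4·1 = 3/4.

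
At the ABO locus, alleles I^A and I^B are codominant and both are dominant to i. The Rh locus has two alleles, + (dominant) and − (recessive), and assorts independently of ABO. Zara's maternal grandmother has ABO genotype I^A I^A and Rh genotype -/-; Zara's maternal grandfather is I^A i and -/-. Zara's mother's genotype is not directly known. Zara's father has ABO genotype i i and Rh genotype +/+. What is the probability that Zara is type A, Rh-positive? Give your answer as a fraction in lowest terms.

3/4

Zara's mother's ABO genotype from I^A I^A × I^A i: 1/2 I^A I^A, 1/2 I^A i.
Crossing each possibility with the father i i and summing P(type A): 1/2·1 + 1/2·1/2 = 3/4.
Similarly for Rh via the mother's Rh distribution: P(Rh+) = 1.
Independent loci: 3/4 × 1 = 3/4.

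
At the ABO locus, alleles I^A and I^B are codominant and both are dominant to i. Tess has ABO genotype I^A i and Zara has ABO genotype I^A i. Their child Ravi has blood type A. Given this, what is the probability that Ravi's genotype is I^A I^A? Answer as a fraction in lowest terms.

Cross I^A i × I^A i → 1/4 I^A I^A, 1/2 I^A i, 1/4 i i.
Type-A genotypes among offspring: I^A I^A (1/4), I^A i (1/2); total 3/4.
P(I^A I^A | type A) = (1/4) / (3/4) = 1/3.

1/3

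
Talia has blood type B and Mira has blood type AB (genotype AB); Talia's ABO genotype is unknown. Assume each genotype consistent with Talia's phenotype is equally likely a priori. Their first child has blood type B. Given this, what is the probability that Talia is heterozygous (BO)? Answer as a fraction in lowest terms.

1/2

Possible genotypes: Talia ∈ {BB, BO}; Mira ∈ {AB}.
Weight each parental genotype pair by prior × P(type-B child):
  BB × AB: posterior weight 1/2.
  BO × AB: posterior weight 1/2.
Sum the posterior weight over pairs where Talia is BO: 1/2.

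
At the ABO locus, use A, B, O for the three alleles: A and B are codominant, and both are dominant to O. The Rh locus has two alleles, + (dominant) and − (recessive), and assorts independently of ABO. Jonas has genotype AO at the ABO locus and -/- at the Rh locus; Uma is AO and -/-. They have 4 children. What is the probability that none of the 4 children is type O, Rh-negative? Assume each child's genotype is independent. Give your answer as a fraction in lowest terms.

ABO cross AO × AO → 1/4 O, 3/4 A.
Rh cross -/- × -/- → 1 Rh-; so P(type O, Rh-negative) = 1/4 × 1 = 1/4 per child.
P(not type O, Rh-negative) = 3/4 for one child; (3/4)^4 = 81/256.

81/256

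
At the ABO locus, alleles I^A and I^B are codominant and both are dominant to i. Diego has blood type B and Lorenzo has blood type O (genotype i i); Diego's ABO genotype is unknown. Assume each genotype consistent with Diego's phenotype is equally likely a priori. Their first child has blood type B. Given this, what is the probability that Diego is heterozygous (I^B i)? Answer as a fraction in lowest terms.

Possible genotypes: Diego ∈ {I^B I^B, I^B i}; Lorenzo ∈ {i i}.
Weight each parental genotype pair by prior × P(type-B child):
  I^B I^B × i i: posterior weight 2/3.
  I^B i × i i: posterior weight 1/3.
Sum the posterior weight over pairs where Diego is I^B i: 1/3.

1/3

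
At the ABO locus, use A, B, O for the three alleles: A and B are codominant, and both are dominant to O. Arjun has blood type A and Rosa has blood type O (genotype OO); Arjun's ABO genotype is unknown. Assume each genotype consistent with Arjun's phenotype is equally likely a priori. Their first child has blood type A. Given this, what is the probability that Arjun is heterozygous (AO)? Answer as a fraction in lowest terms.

Possible genotypes: Arjun ∈ {AA, AO}; Rosa ∈ {OO}.
Weight each parental genotype pair by prior × P(type-A child):
  AA × OO: posterior weight 2/3.
  AO × OO: posterior weight 1/3.
Sum the posterior weight over pairs where Arjun is AO: 1/3.

1/3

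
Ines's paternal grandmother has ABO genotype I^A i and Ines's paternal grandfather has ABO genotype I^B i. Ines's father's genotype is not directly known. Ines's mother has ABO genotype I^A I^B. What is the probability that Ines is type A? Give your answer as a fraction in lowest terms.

3/8

Ines's father's ABO genotype from I^A i × I^B i: 1/4 I^A I^B, 1/4 I^A i, 1/4 I^B i, 1/4 i i.
Crossing each possibility with the mother I^A I^B and summing P(type A): 1/4·1/4 + 1/4·1/2 + 1/4·1/4 + 1/4·1/2 = 3/8.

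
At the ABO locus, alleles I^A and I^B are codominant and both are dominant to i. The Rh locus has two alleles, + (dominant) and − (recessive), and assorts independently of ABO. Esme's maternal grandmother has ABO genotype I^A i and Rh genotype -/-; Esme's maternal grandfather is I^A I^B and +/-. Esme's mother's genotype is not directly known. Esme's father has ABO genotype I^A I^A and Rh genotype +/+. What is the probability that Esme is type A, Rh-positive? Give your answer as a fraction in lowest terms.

3/4

Esme's mother's ABO genotype from I^A i × I^A I^B: 1/4 I^A I^A, 1/4 I^A I^B, 1/4 I^A i, 1/4 I^B i.
Crossing each possibility with the father I^A I^A and summing P(type A): 1/4·1 + 1/4·1/2 + 1/4·1 + 1/4·1/2 = 3/4.
Similarly for Rh via the mother's Rh distribution: P(Rh+) = 1.
Independent loci: 3/4 × 1 = 3/4.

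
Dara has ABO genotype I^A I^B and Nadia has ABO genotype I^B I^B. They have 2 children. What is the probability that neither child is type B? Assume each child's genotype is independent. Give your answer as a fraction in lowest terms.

ABO cross I^A I^B × I^B I^B → 1/2 B, 1/2 AB.
So P(type B) = 1/2 per child.
P(not type B) = 1/2 for one child; (1/2)^2 = 1/4.

1/4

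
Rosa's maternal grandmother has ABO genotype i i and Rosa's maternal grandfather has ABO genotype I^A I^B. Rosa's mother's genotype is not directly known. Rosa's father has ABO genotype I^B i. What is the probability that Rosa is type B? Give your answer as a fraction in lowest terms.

Rosa's mother's ABO genotype from i i × I^A I^B: 1/2 I^A i, 1/2 I^B i.
Crossing each possibility with the father I^B i and summing P(type B): 1/2·1/4 + 1/2·3/4 = 1/2.

1/2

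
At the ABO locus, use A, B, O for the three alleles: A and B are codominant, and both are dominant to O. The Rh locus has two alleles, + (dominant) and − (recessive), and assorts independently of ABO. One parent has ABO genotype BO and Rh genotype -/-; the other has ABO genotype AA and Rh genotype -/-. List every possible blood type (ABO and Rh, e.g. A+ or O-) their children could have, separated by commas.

A-, AB-

Gametes from BO × AA give offspring ABO genotypes AB, AO, i.e. phenotypes A, AB.
Rh cross -/- × -/- → phenotypes Rh-.
Combining independently: A-, AB-.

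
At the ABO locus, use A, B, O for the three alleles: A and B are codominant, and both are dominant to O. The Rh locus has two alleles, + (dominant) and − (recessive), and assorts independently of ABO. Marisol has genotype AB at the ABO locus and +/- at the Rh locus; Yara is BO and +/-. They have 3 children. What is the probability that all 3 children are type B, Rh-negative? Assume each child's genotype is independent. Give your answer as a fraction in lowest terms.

ABO cross AB × BO → 1/4 A, 1/2 B, 1/4 AB.
Rh cross +/- × +/- → 3/4 Rh+, 1/4 Rh-; so P(type B, Rh-negative) = 1/2 × 1/4 = 1/8 per child.
All 3 independent: (1/8)^3 = 1/512.

1/512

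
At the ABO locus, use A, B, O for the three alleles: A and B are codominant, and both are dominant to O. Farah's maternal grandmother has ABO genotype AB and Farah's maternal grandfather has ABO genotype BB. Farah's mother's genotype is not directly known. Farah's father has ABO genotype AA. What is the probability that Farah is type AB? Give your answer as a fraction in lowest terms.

Farah's mother's ABO genotype from AB × BB: 1/2 AB, 1/2 BB.
Crossing each possibility with the father AA and summing P(type AB): 1/2·1/2 + 1/2·1 = 3/4.

3/4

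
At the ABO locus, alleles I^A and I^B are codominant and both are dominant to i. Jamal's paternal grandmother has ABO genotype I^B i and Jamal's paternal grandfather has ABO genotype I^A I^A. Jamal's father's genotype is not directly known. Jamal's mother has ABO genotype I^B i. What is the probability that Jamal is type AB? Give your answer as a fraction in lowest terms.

1/4

Jamal's father's ABO genotype from I^B i × I^A I^A: 1/2 I^A I^B, 1/2 I^A i.
Crossing each possibility with the mother I^B i and summing P(type AB): 1/2·1/4 + 1/2·1/4 = 1/4.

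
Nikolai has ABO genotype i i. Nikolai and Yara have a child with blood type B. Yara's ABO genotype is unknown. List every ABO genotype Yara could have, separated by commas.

For each candidate genotype of Yara, check whether crossing it with i i can produce every observed child phenotype.
  I^A I^A → possible child types {A} ✗
  I^A I^B → possible child types {A, B} ✓
  I^A i → possible child types {O, A} ✗
  I^B I^B → possible child types {B} ✓
  I^B i → possible child types {O, B} ✓
  i i → possible child types {O} ✗

I^A I^B, I^B I^B, I^B i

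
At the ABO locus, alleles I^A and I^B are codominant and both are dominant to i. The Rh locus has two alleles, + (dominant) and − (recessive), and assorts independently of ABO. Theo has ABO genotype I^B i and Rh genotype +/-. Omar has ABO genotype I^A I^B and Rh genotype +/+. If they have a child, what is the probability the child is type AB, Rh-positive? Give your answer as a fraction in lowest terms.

ABO cross I^B i × I^A I^B → offspring phenotypes: 1/4 A, 1/2 B, 1/4 AB.
Rh cross +/- × +/+ → 1 Rh+.
Independent loci: P(type AB, Rh-positive) = 1/4 × 1 = 1/4.

1/4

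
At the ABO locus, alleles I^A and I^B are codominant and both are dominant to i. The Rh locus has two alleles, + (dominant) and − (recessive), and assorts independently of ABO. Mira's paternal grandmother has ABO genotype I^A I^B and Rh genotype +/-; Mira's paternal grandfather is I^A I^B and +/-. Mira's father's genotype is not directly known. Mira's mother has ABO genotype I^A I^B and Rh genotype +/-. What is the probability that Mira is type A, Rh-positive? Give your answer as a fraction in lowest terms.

Mira's father's ABO genotype from I^A I^B × I^A I^B: 1/4 I^A I^A, 1/2 I^A I^B, 1/4 I^B I^B.
Crossing each possibility with the mother I^A I^B and summing P(type A): 1/4·1/2 + 1/2·1/4 + 1/4·0 = 1/4.
Similarly for Rh via the father's Rh distribution: P(Rh+) = 3/4.
Independent loci: 1/4 × 3/4 = 3/16.

3/16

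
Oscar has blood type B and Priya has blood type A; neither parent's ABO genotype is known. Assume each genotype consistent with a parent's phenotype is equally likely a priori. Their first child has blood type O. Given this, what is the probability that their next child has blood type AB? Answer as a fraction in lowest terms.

Possible genotypes: Oscar ∈ {BB, BO}; Priya ∈ {AA, AO}.
Weight each parental genotype pair by prior × P(type-O child):
  BO × AO: posterior weight 1; P(next child type AB) = 1/4.
Weighted sum = 1/4.

1/4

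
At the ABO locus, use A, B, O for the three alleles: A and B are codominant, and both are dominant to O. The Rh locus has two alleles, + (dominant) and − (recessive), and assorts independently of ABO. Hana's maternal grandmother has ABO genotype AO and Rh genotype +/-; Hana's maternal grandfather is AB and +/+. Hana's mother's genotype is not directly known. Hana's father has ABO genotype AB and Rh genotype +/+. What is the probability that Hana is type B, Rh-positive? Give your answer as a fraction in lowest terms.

Hana's mother's ABO genotype from AO × AB: 1/4 AA, 1/4 AB, 1/4 AO, 1/4 BO.
Crossing each possibility with the father AB and summing P(type B): 1/4·0 + 1/4·1/4 + 1/4·1/4 + 1/4·1/2 = 1/4.
Similarly for Rh via the mother's Rh distribution: P(Rh+) = 1.
Independent loci: 1/4 × 1 = 1/4.

1/4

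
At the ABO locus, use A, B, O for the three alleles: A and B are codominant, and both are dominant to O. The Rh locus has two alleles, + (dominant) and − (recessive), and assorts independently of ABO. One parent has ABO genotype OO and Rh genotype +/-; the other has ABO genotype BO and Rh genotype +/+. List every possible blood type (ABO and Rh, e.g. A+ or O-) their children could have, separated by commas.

Gametes from OO × BO give offspring ABO genotypes BO, OO, i.e. phenotypes O, B.
Rh cross +/- × +/+ → phenotypes Rh+.
Combining independently: O+, B+.

O+, B+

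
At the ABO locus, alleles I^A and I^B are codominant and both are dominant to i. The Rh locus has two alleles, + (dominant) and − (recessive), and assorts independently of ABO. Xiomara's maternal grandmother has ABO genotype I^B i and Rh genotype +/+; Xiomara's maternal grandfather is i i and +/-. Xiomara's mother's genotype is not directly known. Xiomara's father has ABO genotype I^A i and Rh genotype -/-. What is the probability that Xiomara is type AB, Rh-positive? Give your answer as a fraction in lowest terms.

3/32

Xiomara's mother's ABO genotype from I^B i × i i: 1/2 I^B i, 1/2 i i.
Crossing each possibility with the father I^A i and summing P(type AB): 1/2·1/4 + 1/2·0 = 1/8.
Similarly for Rh via the mother's Rh distribution: P(Rh+) = 3/4.
Independent loci: 1/8 × 3/4 = 3/32.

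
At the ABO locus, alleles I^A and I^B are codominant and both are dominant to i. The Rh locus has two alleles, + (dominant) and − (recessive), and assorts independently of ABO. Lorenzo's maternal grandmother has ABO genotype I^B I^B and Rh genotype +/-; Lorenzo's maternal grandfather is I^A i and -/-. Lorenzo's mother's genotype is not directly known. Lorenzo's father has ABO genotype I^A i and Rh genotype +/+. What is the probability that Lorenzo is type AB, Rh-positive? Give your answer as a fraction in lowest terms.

1/4

Lorenzo's mother's ABO genotype from I^B I^B × I^A i: 1/2 I^A I^B, 1/2 I^B i.
Crossing each possibility with the father I^A i and summing P(type AB): 1/2·1/4 + 1/2·1/4 = 1/4.
Similarly for Rh via the mother's Rh distribution: P(Rh+) = 1.
Independent loci: 1/4 × 1 = 1/4.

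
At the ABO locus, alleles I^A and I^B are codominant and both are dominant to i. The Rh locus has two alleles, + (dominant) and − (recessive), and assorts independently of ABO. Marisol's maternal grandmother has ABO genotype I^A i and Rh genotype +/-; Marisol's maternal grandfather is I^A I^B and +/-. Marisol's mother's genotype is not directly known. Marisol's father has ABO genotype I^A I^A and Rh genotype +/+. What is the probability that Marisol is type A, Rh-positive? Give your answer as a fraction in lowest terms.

Marisol's mother's ABO genotype from I^A i × I^A I^B: 1/4 I^A I^A, 1/4 I^A I^B, 1/4 I^A i, 1/4 I^B i.
Crossing each possibility with the father I^A I^A and summing P(type A): 1/4·1 + 1/4·1/2 + 1/4·1 + 1/4·1/2 = 3/4.
Similarly for Rh via the mother's Rh distribution: P(Rh+) = 1.
Independent loci: 3/4 × 1 = 3/4.

3/4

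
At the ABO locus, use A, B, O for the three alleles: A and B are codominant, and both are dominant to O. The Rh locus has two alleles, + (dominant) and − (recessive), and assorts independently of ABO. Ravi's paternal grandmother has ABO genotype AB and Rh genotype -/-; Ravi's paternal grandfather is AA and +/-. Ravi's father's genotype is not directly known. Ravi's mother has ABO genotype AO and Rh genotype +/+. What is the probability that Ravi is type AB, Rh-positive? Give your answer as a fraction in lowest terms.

Ravi's father's ABO genotype from AB × AA: 1/2 AA, 1/2 AB.
Crossing each possibility with the mother AO and summing P(type AB): 1/2·0 + 1/2·1/4 = 1/8.
Similarly for Rh via the father's Rh distribution: P(Rh+) = 1.
Independent loci: 1/8 × 1 = 1/8.

1/8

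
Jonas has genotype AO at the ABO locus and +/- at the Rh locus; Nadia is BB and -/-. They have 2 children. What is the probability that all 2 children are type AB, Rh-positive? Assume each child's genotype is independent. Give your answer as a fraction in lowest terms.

1/16

ABO cross AO × BB → 1/2 B, 1/2 AB.
Rh cross +/- × -/- → 1/2 Rh+, 1/2 Rh-; so P(type AB, Rh-positive) = 1/2 × 1/2 = 1/4 per child.
All 2 independent: (1/4)^2 = 1/16.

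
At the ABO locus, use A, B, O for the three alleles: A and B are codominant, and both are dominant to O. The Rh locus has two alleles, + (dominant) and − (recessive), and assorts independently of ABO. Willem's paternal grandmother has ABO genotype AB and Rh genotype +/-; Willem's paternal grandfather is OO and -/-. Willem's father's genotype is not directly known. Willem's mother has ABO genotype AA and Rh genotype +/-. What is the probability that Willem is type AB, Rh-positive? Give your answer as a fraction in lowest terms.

Willem's father's ABO genotype from AB × OO: 1/2 AO, 1/2 BO.
Crossing each possibility with the mother AA and summing P(type AB): 1/2·0 + 1/2·1/2 = 1/4.
Similarly for Rh via the father's Rh distribution: P(Rh+) = 5/8.
Independent loci: 1/4 × 5/8 = 5/32.

5/32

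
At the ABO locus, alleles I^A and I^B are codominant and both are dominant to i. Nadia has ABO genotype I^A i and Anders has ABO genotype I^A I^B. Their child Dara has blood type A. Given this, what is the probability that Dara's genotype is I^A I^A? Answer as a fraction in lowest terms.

Cross I^A i × I^A I^B → 1/4 I^A I^A, 1/4 I^A I^B, 1/4 I^A i, 1/4 I^B i.
Type-A genotypes among offspring: I^A I^A (1/4), I^A i (1/4); total 1/2.
P(I^A I^A | type A) = (1/4) / (1/2) = 1/2.

1/2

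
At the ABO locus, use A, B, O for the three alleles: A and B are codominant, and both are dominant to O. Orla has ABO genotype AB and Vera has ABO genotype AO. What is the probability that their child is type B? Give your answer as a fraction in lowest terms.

1/4

ABO cross AB × AO → offspring phenotypes: 1/2 A, 1/4 B, 1/4 AB.
So P(type B) = 1/4.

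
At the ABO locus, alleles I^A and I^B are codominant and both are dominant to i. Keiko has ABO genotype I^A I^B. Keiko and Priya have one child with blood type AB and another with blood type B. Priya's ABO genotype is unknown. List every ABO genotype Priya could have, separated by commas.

For each candidate genotype of Priya, check whether crossing it with I^A I^B can produce every observed child phenotype.
  I^A I^A → possible child types {A, AB} ✗
  I^A I^B → possible child types {A, B, AB} ✓
  I^A i → possible child types {A, B, AB} ✓
  I^B I^B → possible child types {B, AB} ✓
  I^B i → possible child types {A, B, AB} ✓
  i i → possible child types {A, B} ✗

I^A I^B, I^A i, I^B I^B, I^B i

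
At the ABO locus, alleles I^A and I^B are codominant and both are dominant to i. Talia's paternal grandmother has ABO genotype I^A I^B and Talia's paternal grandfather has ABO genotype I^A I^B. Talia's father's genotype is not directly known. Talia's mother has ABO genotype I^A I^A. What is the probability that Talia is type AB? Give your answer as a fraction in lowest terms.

1/2

Talia's father's ABO genotype from I^A I^B × I^A I^B: 1/4 I^A I^A, 1/2 I^A I^B, 1/4 I^B I^B.
Crossing each possibility with the mother I^A I^A and summing P(type AB): 1/4·0 + 1/2·1/2 + 1/4·1 = 1/2.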